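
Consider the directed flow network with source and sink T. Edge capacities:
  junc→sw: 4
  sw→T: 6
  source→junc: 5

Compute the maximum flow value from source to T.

4

Augment source→junc→sw→T: bottleneck 4. Total 4.
No augmenting path remains in the residual graph.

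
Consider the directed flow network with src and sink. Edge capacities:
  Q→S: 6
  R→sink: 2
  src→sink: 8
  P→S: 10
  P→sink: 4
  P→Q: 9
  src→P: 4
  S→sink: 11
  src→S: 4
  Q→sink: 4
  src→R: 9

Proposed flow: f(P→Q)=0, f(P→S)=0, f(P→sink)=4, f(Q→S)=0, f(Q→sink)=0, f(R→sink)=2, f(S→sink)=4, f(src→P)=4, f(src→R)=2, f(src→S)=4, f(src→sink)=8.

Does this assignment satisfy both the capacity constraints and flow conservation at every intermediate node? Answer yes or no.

Yes

Every edge has 0 ≤ f(e) ≤ cap(e).
At each intermediate node, inflow equals outflow.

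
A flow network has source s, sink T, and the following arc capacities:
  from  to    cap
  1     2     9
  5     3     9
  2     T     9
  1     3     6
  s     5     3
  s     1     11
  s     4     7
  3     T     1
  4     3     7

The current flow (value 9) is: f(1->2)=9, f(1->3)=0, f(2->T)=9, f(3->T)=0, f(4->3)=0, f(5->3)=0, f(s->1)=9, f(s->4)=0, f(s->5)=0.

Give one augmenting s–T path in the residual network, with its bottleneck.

s->1->3->T, bottleneck 1

Residual along s->1->3->T: s->1: 2, 1->3: 6, 3->T: 1.
Bottleneck = min = 1.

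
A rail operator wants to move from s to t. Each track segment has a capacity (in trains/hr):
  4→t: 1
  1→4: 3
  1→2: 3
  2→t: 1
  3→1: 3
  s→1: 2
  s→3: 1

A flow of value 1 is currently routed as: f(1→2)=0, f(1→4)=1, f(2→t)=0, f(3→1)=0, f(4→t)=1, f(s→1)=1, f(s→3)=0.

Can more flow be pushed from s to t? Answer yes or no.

Yes

Residual path s→1→2→t has bottleneck 1 > 0.
Pushing 1 along it raises the flow to 2, so the given flow is not maximum.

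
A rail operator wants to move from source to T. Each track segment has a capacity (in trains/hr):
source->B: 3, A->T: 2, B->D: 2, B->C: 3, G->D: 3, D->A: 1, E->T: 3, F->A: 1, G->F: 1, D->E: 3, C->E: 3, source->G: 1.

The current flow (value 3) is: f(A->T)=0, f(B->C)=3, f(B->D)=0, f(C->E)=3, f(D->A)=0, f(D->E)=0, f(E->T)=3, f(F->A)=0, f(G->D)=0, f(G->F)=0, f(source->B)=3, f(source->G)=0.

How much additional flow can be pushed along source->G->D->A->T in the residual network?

1

Residual capacities along the path: source->G: 1, G->D: 3, D->A: 1, A->T: 2.
Minimum is 1.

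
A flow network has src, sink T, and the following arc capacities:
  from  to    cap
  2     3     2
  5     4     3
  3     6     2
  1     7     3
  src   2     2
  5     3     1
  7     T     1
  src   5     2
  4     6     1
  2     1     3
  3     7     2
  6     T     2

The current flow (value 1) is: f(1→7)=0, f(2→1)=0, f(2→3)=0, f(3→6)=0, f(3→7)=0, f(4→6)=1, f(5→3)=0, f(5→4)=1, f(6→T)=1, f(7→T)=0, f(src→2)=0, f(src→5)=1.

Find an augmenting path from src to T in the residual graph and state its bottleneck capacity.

Residual along src→5→3→6→T: src→5: 1, 5→3: 1, 3→6: 2, 6→T: 1.
Bottleneck = min = 1.

src→5→3→6→T, bottleneck 1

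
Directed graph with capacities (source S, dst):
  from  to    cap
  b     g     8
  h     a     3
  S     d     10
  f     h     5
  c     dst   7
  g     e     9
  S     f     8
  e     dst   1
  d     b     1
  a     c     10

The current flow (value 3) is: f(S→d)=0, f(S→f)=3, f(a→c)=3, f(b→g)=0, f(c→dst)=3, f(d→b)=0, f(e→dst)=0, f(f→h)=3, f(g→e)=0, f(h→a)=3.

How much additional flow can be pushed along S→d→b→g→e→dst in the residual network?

Residual capacities along the path: S→d: 10, d→b: 1, b→g: 8, g→e: 9, e→dst: 1.
Minimum is 1.

1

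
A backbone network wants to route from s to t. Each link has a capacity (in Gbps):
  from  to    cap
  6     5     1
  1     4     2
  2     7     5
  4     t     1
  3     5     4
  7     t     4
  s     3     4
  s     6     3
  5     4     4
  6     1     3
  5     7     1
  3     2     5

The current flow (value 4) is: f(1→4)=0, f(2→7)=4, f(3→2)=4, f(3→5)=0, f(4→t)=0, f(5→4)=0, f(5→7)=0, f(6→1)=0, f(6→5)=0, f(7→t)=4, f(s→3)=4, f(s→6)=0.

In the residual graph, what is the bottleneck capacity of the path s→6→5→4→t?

1

Residual capacities along the path: s→6: 3, 6→5: 1, 5→4: 4, 4→t: 1.
Minimum is 1.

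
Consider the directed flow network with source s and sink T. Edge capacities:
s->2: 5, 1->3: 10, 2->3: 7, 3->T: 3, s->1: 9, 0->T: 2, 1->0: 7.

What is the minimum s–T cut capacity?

Max flow = 5 (via 2 augmenting paths).
In the residual at optimum, the set reachable from s is {0, 1, 2, 3, s}.
Cut edges: 3->T (cap 3), 0->T (cap 2). Sum = 5.

5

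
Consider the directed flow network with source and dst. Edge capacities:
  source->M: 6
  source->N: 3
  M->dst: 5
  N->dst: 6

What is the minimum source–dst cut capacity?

Max flow = 8 (via 2 augmenting paths).
In the residual at optimum, the set reachable from source is {M, source}.
Cut edges: source->N (cap 3), M->dst (cap 5). Sum = 8.

8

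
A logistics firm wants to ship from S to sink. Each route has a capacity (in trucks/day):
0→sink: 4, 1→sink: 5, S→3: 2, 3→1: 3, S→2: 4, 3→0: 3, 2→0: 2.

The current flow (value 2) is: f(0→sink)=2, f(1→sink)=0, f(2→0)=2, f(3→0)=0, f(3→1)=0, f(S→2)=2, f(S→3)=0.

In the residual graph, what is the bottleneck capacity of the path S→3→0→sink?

2

Residual capacities along the path: S→3: 2, 3→0: 3, 0→sink: 2.
Minimum is 2.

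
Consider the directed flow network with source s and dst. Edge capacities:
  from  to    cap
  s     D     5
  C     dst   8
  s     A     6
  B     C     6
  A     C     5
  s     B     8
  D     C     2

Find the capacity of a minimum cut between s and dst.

8

Max flow = 8 (via 3 augmenting paths).
In the residual at optimum, the set reachable from s is {A, B, C, D, s}.
Cut edges: C→dst (cap 8). Sum = 8.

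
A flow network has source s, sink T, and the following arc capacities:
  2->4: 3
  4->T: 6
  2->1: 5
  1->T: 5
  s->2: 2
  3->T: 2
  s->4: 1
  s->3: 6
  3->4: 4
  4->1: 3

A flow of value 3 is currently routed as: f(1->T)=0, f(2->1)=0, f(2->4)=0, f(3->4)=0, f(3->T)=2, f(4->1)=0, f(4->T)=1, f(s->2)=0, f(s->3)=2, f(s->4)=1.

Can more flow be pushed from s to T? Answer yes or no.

Yes

Residual path s->2->4->T has bottleneck 2 > 0.
Pushing 2 along it raises the flow to 5, so the given flow is not maximum.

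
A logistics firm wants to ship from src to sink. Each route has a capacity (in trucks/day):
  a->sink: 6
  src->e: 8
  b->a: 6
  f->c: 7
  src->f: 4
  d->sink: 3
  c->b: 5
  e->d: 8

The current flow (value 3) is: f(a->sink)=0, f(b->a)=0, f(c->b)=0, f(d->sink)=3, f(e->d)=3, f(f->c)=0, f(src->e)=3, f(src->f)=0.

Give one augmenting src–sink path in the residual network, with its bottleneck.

Residual along src->f->c->b->a->sink: src->f: 4, f->c: 7, c->b: 5, b->a: 6, a->sink: 6.
Bottleneck = min = 4.

src->f->c->b->a->sink, bottleneck 4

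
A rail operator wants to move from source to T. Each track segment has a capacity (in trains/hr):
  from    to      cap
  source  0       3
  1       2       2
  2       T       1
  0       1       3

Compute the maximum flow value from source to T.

1

Augment source→0→1→2→T: bottleneck 1. Total 1.
No augmenting path remains in the residual graph.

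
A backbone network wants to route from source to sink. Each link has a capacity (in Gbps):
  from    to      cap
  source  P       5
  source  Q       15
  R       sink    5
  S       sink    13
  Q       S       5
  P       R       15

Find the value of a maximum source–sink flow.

Augment source→Q→S→sink: bottleneck 5. Total 5.
Augment source→P→R→sink: bottleneck 5. Total 10.
No augmenting path remains in the residual graph.

10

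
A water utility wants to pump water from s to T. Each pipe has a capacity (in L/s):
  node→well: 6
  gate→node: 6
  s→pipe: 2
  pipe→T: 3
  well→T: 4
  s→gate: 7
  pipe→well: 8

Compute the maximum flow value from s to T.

6

Augment s→pipe→T: bottleneck 2. Total 2.
Augment s→gate→node→well→T: bottleneck 4. Total 6.
No augmenting path remains in the residual graph.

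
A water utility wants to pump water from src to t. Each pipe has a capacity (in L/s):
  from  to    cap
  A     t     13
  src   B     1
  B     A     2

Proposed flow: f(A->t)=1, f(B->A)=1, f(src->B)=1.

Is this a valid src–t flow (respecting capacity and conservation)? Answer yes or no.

Yes

Every edge has 0 ≤ f(e) ≤ cap(e).
At each intermediate node, inflow equals outflow.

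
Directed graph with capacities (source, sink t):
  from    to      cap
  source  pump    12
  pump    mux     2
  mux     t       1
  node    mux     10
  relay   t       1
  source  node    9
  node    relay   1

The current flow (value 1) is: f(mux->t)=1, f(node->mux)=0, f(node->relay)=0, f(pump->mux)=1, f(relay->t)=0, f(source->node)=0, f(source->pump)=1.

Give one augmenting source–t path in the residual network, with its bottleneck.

Residual along source->node->relay->t: source->node: 9, node->relay: 1, relay->t: 1.
Bottleneck = min = 1.

source->node->relay->t, bottleneck 1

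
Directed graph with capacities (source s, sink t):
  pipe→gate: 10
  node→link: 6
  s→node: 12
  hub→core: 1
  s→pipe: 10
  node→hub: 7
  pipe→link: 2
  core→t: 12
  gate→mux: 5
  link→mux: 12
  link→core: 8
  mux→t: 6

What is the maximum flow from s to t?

Augment s→pipe→gate→mux→t: bottleneck 5. Total 5.
Augment s→pipe→link→mux→t: bottleneck 1. Total 6.
Augment s→pipe→link→core→t: bottleneck 1. Total 7.
Augment s→node→link→core→t: bottleneck 6. Total 13.
Augment s→node→hub→core→t: bottleneck 1. Total 14.
No augmenting path remains in the residual graph.

14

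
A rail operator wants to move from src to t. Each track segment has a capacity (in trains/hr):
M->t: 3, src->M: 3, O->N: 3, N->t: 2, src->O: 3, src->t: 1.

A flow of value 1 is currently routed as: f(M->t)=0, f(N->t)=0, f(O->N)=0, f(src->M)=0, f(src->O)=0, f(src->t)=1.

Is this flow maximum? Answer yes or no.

Residual path src->M->t has bottleneck 3 > 0.
Pushing 3 along it raises the flow to 4, so the given flow is not maximum.

No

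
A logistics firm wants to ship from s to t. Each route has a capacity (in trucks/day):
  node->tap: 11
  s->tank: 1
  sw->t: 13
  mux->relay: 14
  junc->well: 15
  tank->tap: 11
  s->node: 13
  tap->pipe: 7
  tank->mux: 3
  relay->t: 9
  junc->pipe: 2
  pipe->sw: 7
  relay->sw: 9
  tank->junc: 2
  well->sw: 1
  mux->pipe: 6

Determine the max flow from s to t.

Augment s->tank->mux->relay->t: bottleneck 1. Total 1.
Augment s->node->tap->pipe->sw->t: bottleneck 7. Total 8.
No augmenting path remains in the residual graph.

8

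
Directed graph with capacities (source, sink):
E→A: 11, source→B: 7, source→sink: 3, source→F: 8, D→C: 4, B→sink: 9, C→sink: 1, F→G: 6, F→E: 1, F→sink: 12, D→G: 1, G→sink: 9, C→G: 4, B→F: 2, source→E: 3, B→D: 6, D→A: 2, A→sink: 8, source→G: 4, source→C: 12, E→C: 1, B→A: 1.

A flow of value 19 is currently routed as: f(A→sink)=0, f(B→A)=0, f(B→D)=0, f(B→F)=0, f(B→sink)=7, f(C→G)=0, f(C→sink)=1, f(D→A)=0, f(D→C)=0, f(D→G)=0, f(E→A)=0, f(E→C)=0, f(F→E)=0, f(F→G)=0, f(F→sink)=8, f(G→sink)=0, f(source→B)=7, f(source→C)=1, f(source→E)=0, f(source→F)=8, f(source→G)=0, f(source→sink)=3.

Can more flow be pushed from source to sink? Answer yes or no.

Residual path source→G→sink has bottleneck 4 > 0.
Pushing 4 along it raises the flow to 23, so the given flow is not maximum.

Yes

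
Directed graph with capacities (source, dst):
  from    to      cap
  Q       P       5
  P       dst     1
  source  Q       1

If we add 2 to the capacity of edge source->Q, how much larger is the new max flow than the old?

0

Original max flow = 1.
Even with extra capacity on source->Q, another cut of capacity 1 remains binding.
New max flow = 1. Increase = 0.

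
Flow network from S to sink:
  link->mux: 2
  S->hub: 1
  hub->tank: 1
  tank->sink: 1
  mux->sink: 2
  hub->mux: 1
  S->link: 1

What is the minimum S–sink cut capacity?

Max flow = 2 (via 2 augmenting paths).
In the residual at optimum, the set reachable from S is {S}.
Cut edges: S->hub (cap 1), S->link (cap 1). Sum = 2.

2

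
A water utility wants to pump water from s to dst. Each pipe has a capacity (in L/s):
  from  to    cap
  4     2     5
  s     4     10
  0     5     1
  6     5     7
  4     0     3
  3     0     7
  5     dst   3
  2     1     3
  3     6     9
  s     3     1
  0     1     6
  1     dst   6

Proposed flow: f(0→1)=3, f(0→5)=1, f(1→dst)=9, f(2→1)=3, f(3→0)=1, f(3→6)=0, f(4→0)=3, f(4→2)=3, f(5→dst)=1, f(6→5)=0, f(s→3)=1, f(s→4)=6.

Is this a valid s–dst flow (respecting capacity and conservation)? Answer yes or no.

Capacity violated on 1→dst: flow 9 > capacity 6.

No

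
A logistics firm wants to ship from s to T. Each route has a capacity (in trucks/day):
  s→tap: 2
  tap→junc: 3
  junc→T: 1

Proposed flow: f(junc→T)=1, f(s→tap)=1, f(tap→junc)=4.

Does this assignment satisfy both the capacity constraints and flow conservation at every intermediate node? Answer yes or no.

No

Capacity violated on tap→junc: flow 4 > capacity 3.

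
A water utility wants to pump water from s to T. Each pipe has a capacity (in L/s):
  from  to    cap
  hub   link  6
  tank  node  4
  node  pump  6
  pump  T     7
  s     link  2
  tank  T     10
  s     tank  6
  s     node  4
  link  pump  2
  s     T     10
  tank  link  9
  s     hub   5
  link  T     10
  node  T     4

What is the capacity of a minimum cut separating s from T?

27

Max flow = 27 (via 5 augmenting paths).
In the residual at optimum, the set reachable from s is {s}.
Cut edges: s→tank (cap 6), s→hub (cap 5), s→node (cap 4), s→link (cap 2), s→T (cap 10). Sum = 27.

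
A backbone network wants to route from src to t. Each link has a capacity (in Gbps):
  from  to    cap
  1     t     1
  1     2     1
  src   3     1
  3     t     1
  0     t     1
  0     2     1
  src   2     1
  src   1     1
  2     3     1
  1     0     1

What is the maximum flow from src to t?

2

Augment src->1->t: bottleneck 1. Total 1.
Augment src->3->t: bottleneck 1. Total 2.
No augmenting path remains in the residual graph.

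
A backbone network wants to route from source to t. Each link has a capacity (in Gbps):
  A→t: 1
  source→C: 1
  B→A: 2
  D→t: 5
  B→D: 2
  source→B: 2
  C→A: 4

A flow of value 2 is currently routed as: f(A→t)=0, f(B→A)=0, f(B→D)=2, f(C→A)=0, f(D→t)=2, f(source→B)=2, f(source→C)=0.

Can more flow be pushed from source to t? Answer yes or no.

Yes

Residual path source→C→A→t has bottleneck 1 > 0.
Pushing 1 along it raises the flow to 3, so the given flow is not maximum.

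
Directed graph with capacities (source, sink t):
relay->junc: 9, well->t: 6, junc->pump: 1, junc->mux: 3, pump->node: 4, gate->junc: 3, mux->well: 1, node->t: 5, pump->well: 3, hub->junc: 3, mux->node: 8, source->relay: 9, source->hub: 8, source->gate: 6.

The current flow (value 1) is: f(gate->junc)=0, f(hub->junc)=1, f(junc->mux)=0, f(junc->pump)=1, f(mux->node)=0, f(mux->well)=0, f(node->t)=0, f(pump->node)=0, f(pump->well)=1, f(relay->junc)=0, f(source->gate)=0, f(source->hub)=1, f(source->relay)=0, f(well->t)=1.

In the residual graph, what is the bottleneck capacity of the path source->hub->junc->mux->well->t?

1

Residual capacities along the path: source->hub: 7, hub->junc: 2, junc->mux: 3, mux->well: 1, well->t: 5.
Minimum is 1.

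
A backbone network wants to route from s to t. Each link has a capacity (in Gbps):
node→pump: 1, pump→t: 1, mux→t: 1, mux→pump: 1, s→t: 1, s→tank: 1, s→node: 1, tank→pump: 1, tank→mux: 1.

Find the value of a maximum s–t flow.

3

Augment s→t: bottleneck 1. Total 1.
Augment s→tank→mux→t: bottleneck 1. Total 2.
Augment s→node→pump→t: bottleneck 1. Total 3.
No augmenting path remains in the residual graph.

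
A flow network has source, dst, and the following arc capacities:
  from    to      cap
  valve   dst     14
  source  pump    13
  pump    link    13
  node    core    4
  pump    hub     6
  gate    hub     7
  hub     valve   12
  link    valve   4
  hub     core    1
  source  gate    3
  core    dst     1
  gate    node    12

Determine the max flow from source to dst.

13

Augment source->gate->node->core->dst: bottleneck 1. Total 1.
Augment source->gate->hub->valve->dst: bottleneck 2. Total 3.
Augment source->pump->hub->valve->dst: bottleneck 6. Total 9.
Augment source->pump->link->valve->dst: bottleneck 4. Total 13.
No augmenting path remains in the residual graph.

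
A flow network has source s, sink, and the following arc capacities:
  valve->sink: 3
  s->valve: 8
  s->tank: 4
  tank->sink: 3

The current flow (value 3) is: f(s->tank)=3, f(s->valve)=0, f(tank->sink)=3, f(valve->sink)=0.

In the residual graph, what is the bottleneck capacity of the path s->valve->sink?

3

Residual capacities along the path: s->valve: 8, valve->sink: 3.
Minimum is 3.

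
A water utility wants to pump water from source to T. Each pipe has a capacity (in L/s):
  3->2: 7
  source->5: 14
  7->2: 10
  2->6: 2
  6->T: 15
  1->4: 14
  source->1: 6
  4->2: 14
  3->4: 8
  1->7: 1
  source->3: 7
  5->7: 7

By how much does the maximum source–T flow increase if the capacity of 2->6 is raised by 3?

3

Original max flow = 2.
After raising cap(2->6), augmenting paths through that edge carry 3 more units.
New max flow = 5. Increase = 3.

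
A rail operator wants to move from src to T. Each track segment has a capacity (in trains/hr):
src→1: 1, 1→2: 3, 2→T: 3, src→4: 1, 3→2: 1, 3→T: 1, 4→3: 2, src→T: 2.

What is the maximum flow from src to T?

4

Augment src→T: bottleneck 2. Total 2.
Augment src→1→2→T: bottleneck 1. Total 3.
Augment src→4→3→T: bottleneck 1. Total 4.
No augmenting path remains in the residual graph.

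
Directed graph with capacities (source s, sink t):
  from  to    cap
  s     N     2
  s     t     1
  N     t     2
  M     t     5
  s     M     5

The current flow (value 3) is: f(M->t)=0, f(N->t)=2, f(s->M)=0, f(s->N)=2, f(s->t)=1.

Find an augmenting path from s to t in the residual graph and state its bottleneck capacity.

s->M->t, bottleneck 5

Residual along s->M->t: s->M: 5, M->t: 5.
Bottleneck = min = 5.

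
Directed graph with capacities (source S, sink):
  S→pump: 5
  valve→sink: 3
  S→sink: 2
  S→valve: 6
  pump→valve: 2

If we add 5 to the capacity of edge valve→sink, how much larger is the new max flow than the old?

Original max flow = 5.
After raising cap(valve→sink), augmenting paths through that edge carry 5 more units.
New max flow = 10. Increase = 5.

5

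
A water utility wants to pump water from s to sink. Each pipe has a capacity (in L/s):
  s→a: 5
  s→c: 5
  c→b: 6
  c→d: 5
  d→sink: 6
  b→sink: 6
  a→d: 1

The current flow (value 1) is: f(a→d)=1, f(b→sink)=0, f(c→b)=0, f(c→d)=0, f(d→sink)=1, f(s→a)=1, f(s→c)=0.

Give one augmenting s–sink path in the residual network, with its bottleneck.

Residual along s→c→d→sink: s→c: 5, c→d: 5, d→sink: 5.
Bottleneck = min = 5.

s→c→d→sink, bottleneck 5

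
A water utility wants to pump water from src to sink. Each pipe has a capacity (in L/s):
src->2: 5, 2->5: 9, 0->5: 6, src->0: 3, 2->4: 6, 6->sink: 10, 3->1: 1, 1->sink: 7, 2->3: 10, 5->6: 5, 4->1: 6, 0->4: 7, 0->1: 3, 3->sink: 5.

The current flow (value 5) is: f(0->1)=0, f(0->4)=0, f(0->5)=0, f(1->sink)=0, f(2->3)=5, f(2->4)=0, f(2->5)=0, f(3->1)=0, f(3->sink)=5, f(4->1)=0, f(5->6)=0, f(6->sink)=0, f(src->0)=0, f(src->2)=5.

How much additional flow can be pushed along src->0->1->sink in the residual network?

Residual capacities along the path: src->0: 3, 0->1: 3, 1->sink: 7.
Minimum is 3.

3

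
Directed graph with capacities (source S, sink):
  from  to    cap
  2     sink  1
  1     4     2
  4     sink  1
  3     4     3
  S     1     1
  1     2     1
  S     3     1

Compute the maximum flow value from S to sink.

Augment S->3->4->sink: bottleneck 1. Total 1.
Augment S->1->2->sink: bottleneck 1. Total 2.
No augmenting path remains in the residual graph.

2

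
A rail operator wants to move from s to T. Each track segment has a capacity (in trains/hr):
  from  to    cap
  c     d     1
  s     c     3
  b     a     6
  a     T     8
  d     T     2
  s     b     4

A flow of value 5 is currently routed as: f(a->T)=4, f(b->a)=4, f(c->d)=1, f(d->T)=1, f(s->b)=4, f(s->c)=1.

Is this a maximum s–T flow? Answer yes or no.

Residual reachable from s: {c, s}; T is not reachable.
Saturated cut: c->d, s->b with total capacity 5 = current flow value. Flow is maximum.

Yes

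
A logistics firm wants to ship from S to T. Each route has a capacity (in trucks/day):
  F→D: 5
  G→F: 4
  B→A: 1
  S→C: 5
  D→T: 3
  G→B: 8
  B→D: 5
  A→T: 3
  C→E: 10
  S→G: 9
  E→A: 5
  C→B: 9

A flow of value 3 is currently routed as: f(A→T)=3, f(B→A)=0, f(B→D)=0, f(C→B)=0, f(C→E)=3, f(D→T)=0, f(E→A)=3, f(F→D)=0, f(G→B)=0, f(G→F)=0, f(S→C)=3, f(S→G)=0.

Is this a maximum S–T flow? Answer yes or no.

Residual path S→C→B→D→T has bottleneck 2 > 0.
Pushing 2 along it raises the flow to 5, so the given flow is not maximum.

No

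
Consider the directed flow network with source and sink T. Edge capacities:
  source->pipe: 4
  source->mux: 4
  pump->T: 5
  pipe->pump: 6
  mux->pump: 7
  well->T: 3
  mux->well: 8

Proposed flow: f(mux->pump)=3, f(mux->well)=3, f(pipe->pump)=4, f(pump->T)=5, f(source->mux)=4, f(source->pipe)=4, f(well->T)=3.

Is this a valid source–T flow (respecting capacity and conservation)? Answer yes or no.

Conservation fails at mux: inflow 4 ≠ outflow 6.

No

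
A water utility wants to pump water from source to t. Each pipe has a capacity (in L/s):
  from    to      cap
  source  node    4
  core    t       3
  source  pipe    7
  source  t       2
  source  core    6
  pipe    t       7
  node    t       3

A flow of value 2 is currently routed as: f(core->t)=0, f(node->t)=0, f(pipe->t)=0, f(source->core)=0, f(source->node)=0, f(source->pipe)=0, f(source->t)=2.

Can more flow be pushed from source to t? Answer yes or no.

Yes

Residual path source->pipe->t has bottleneck 7 > 0.
Pushing 7 along it raises the flow to 9, so the given flow is not maximum.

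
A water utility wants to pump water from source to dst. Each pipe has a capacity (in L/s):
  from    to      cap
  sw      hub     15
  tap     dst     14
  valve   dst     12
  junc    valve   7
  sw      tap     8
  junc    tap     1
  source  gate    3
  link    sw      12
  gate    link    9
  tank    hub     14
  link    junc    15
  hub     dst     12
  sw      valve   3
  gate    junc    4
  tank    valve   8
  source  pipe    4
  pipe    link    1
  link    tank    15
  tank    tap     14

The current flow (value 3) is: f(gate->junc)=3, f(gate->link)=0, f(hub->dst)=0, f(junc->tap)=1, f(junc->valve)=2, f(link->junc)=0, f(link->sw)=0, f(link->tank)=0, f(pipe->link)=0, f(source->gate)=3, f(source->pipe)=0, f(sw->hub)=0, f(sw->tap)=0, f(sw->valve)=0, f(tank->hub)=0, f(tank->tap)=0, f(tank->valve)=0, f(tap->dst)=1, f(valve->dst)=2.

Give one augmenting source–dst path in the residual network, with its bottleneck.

source->pipe->link->tank->valve->dst, bottleneck 1

Residual along source->pipe->link->tank->valve->dst: source->pipe: 4, pipe->link: 1, link->tank: 15, tank->valve: 8, valve->dst: 10.
Bottleneck = min = 1.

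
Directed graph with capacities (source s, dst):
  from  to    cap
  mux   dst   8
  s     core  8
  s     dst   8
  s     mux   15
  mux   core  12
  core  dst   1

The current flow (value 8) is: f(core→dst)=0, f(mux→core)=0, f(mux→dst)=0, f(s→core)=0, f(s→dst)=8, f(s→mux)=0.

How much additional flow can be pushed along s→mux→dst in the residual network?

8

Residual capacities along the path: s→mux: 15, mux→dst: 8.
Minimum is 8.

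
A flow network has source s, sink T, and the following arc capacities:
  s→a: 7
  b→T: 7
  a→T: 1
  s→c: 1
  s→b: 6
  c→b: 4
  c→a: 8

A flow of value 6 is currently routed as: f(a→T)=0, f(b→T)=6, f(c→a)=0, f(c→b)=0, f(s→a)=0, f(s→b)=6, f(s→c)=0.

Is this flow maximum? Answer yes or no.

No

Residual path s→a→T has bottleneck 1 > 0.
Pushing 1 along it raises the flow to 7, so the given flow is not maximum.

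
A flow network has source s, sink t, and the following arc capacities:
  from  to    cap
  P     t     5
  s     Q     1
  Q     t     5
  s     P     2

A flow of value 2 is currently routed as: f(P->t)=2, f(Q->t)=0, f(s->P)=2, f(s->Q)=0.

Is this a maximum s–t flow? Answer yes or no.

No

Residual path s->Q->t has bottleneck 1 > 0.
Pushing 1 along it raises the flow to 3, so the given flow is not maximum.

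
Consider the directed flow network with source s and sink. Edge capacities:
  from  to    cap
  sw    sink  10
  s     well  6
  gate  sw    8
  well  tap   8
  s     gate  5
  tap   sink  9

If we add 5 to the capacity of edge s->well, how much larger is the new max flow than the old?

2

Original max flow = 11.
After raising cap(s->well), augmenting paths through that edge carry 2 more units.
New max flow = 13. Increase = 2.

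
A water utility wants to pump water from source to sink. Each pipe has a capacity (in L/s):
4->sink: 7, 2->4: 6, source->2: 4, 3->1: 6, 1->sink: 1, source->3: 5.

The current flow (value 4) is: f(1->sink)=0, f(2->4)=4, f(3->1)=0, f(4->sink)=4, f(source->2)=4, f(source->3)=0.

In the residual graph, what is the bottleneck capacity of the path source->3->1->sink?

1

Residual capacities along the path: source->3: 5, 3->1: 6, 1->sink: 1.
Minimum is 1.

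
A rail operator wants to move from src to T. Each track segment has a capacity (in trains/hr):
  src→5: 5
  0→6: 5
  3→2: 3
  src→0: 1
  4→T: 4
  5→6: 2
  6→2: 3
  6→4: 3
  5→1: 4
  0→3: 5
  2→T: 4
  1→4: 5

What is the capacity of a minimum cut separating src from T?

6

Max flow = 6 (via 3 augmenting paths).
In the residual at optimum, the set reachable from src is {src}.
Cut edges: src→5 (cap 5), src→0 (cap 1). Sum = 6.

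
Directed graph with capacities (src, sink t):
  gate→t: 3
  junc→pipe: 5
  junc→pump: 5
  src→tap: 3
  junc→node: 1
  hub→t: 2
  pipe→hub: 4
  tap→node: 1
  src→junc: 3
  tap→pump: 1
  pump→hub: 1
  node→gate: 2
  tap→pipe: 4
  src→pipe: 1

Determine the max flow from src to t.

Augment src→pipe→hub→t: bottleneck 1. Total 1.
Augment src→tap→pump→hub→t: bottleneck 1. Total 2.
Augment src→tap→node→gate→t: bottleneck 1. Total 3.
Augment src→junc→node→gate→t: bottleneck 1. Total 4.
No augmenting path remains in the residual graph.

4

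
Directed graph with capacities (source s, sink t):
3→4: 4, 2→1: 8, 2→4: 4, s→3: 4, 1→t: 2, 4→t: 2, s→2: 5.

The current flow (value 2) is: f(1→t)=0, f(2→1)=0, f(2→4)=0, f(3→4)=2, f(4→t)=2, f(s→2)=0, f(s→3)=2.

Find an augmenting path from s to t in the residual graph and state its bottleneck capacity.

s→2→1→t, bottleneck 2

Residual along s→2→1→t: s→2: 5, 2→1: 8, 1→t: 2.
Bottleneck = min = 2.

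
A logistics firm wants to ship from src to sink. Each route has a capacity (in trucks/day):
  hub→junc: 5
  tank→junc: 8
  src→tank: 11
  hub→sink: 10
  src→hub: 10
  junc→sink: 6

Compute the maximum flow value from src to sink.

Augment src→hub→sink: bottleneck 10. Total 10.
Augment src→tank→junc→sink: bottleneck 6. Total 16.
No augmenting path remains in the residual graph.

16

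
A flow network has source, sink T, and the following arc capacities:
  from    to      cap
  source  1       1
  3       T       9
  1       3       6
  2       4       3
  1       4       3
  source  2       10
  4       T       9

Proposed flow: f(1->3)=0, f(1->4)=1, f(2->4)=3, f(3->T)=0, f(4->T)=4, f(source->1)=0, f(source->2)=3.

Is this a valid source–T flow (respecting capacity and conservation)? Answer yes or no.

Conservation fails at 1: inflow 0 ≠ outflow 1.

No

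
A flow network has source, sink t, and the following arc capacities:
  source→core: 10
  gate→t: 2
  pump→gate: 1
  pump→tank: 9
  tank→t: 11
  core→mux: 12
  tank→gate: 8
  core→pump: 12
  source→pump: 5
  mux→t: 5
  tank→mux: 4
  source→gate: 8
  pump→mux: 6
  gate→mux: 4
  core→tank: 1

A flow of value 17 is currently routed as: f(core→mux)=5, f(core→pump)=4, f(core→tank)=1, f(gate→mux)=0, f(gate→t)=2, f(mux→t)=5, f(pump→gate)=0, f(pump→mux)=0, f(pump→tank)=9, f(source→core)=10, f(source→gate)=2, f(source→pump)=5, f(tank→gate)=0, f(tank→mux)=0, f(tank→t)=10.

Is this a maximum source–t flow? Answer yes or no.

Yes

Residual reachable from source: {core, gate, mux, pump, source}; t is not reachable.
Saturated cut: core→tank, pump→tank, gate→t, mux→t with total capacity 17 = current flow value. Flow is maximum.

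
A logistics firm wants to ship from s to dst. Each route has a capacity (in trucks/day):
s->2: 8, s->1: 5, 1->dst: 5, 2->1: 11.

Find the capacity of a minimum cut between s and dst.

5

Max flow = 5 (via 1 augmenting path).
In the residual at optimum, the set reachable from s is {1, 2, s}.
Cut edges: 1->dst (cap 5). Sum = 5.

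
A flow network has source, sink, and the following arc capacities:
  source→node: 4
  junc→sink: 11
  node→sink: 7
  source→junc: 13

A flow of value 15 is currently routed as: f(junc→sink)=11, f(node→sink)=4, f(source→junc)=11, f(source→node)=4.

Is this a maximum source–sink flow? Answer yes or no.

Residual reachable from source: {junc, source}; sink is not reachable.
Saturated cut: source→node, junc→sink with total capacity 15 = current flow value. Flow is maximum.

Yes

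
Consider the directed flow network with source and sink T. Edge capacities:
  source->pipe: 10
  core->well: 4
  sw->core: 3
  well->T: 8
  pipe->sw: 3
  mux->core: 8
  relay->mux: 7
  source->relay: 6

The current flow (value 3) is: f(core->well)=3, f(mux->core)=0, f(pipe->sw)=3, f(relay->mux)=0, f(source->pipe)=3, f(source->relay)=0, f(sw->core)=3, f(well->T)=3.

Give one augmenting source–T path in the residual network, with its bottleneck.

source->relay->mux->core->well->T, bottleneck 1

Residual along source->relay->mux->core->well->T: source->relay: 6, relay->mux: 7, mux->core: 8, core->well: 1, well->T: 5.
Bottleneck = min = 1.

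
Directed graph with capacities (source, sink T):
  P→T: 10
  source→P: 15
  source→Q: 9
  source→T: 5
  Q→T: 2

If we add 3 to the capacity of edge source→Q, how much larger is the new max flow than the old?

Original max flow = 17.
Edge source→Q does not cross the min cut (source side {P, Q, source}), so extra capacity there cannot help.
New max flow = 17. Increase = 0.

0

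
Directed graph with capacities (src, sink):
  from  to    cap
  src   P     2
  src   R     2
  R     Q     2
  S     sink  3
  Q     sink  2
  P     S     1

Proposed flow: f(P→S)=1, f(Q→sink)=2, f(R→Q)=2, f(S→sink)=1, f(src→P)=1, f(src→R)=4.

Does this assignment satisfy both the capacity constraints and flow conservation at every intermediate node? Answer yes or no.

No

Capacity violated on src→R: flow 4 > capacity 2.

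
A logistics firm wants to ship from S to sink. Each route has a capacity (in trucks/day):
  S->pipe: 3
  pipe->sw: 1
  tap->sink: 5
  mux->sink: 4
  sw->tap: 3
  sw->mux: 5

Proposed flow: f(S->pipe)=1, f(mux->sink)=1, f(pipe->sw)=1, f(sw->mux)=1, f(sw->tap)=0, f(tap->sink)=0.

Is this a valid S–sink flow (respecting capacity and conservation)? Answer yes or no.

Every edge has 0 ≤ f(e) ≤ cap(e).
At each intermediate node, inflow equals outflow.

Yes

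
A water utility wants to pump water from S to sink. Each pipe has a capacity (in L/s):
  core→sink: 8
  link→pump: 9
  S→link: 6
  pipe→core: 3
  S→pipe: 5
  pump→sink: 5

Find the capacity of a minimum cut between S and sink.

8

Max flow = 8 (via 2 augmenting paths).
In the residual at optimum, the set reachable from S is {S, link, pipe, pump}.
Cut edges: pipe→core (cap 3), pump→sink (cap 5). Sum = 8.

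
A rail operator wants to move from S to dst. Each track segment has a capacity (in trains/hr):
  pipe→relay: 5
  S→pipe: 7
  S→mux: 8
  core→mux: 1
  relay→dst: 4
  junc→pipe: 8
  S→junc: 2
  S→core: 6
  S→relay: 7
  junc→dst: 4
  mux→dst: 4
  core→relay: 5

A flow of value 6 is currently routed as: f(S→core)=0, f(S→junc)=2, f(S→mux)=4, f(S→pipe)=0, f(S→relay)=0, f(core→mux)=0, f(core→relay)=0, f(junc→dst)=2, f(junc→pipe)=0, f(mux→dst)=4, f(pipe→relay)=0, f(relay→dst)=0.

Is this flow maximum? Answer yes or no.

No

Residual path S→relay→dst has bottleneck 4 > 0.
Pushing 4 along it raises the flow to 10, so the given flow is not maximum.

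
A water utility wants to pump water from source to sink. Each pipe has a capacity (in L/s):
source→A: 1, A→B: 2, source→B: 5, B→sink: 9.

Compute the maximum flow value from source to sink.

6

Augment source→B→sink: bottleneck 5. Total 5.
Augment source→A→B→sink: bottleneck 1. Total 6.
No augmenting path remains in the residual graph.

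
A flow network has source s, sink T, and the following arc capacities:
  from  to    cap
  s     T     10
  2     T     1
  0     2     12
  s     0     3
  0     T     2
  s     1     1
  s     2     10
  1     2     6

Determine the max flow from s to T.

13

Augment s->T: bottleneck 10. Total 10.
Augment s->0->T: bottleneck 2. Total 12.
Augment s->2->T: bottleneck 1. Total 13.
No augmenting path remains in the residual graph.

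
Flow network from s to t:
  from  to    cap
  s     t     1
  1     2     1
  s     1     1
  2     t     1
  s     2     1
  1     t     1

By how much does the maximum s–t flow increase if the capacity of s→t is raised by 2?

Original max flow = 3.
After raising cap(s→t), augmenting paths through that edge carry 2 more units.
New max flow = 5. Increase = 2.

2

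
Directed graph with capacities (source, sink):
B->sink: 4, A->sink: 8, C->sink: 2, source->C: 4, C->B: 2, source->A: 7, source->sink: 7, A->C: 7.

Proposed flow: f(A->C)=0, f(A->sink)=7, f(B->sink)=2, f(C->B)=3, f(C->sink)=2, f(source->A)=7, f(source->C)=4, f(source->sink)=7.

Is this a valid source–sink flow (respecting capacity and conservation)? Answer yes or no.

Capacity violated on C->B: flow 3 > capacity 2.

No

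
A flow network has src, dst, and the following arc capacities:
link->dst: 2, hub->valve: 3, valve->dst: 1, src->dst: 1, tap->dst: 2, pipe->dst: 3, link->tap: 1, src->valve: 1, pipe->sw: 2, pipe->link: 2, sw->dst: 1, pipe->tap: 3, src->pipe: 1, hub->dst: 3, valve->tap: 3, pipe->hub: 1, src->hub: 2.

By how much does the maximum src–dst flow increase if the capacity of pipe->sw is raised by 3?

0

Original max flow = 5.
Edge pipe->sw does not cross the min cut (source side {src}), so extra capacity there cannot help.
New max flow = 5. Increase = 0.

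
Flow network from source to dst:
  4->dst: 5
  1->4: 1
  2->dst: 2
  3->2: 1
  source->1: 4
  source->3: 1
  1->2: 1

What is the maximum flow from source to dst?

Augment source->1->4->dst: bottleneck 1. Total 1.
Augment source->1->2->dst: bottleneck 1. Total 2.
Augment source->3->2->dst: bottleneck 1. Total 3.
No augmenting path remains in the residual graph.

3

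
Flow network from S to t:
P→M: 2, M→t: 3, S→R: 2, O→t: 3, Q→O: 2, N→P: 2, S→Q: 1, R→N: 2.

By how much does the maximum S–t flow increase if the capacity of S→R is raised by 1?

Original max flow = 3.
Even with extra capacity on S→R, another cut of capacity 3 remains binding.
New max flow = 3. Increase = 0.

0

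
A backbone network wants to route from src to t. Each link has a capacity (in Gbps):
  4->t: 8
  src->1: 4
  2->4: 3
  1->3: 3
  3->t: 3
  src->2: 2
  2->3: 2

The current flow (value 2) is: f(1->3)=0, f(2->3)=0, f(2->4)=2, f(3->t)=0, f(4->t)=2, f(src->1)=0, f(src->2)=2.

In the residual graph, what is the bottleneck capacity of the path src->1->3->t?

3

Residual capacities along the path: src->1: 4, 1->3: 3, 3->t: 3.
Minimum is 3.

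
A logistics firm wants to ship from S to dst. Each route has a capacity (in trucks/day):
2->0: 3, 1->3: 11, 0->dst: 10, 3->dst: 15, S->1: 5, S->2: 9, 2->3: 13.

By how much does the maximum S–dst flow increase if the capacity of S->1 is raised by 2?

Original max flow = 14.
After raising cap(S->1), augmenting paths through that edge carry 2 more units.
New max flow = 16. Increase = 2.

2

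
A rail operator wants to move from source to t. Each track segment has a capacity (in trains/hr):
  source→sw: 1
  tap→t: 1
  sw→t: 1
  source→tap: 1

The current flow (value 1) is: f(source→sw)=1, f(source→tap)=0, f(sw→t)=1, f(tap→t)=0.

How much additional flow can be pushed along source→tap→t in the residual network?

Residual capacities along the path: source→tap: 1, tap→t: 1.
Minimum is 1.

1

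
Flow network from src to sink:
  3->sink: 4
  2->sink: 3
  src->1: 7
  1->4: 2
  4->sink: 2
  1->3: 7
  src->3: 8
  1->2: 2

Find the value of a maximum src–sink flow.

8

Augment src->3->sink: bottleneck 4. Total 4.
Augment src->1->2->sink: bottleneck 2. Total 6.
Augment src->1->4->sink: bottleneck 2. Total 8.
No augmenting path remains in the residual graph.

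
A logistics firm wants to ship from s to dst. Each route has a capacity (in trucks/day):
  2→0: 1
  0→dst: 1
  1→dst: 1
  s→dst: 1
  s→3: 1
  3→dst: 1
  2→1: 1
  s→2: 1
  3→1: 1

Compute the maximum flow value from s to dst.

Augment s→dst: bottleneck 1. Total 1.
Augment s→3→dst: bottleneck 1. Total 2.
Augment s→2→1→dst: bottleneck 1. Total 3.
No augmenting path remains in the residual graph.

3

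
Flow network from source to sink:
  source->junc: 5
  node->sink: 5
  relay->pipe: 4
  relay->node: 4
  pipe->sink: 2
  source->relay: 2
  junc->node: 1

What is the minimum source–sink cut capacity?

3

Max flow = 3 (via 2 augmenting paths).
In the residual at optimum, the set reachable from source is {junc, source}.
Cut edges: source->relay (cap 2), junc->node (cap 1). Sum = 3.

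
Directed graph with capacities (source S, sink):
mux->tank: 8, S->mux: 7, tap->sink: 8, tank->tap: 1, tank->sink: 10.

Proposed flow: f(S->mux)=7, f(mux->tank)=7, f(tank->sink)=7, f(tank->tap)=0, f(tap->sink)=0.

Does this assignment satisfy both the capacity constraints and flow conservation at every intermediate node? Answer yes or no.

Yes

Every edge has 0 ≤ f(e) ≤ cap(e).
At each intermediate node, inflow equals outflow.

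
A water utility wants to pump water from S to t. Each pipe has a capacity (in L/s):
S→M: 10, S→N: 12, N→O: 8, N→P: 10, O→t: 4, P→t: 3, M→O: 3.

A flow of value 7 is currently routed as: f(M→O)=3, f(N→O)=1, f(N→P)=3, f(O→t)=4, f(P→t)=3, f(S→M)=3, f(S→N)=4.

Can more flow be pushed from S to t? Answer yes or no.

Residual reachable from S: {M, N, O, P, S}; t is not reachable.
Saturated cut: O→t, P→t with total capacity 7 = current flow value. Flow is maximum.

No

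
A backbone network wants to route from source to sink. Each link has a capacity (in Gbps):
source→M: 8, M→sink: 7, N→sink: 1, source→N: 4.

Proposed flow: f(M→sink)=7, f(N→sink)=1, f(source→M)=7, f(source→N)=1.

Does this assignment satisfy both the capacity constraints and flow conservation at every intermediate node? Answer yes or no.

Every edge has 0 ≤ f(e) ≤ cap(e).
At each intermediate node, inflow equals outflow.

Yes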